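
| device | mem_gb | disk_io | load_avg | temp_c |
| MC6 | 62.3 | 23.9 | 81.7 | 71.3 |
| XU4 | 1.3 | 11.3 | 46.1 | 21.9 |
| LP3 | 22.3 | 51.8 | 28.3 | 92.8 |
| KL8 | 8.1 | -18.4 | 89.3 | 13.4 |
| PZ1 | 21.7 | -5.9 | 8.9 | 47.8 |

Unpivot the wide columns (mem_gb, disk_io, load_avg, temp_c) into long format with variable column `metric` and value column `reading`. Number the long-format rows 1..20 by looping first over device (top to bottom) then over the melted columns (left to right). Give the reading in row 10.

51.8

20 rows total (5 × 4). Row 10: index ⌊(10-1)/4⌋ = 2 into device → LP3; (10-1) mod 4 = 1 into the melted columns → disk_io.
So row 10 is (LP3, disk_io, 51.8); reading = 51.8.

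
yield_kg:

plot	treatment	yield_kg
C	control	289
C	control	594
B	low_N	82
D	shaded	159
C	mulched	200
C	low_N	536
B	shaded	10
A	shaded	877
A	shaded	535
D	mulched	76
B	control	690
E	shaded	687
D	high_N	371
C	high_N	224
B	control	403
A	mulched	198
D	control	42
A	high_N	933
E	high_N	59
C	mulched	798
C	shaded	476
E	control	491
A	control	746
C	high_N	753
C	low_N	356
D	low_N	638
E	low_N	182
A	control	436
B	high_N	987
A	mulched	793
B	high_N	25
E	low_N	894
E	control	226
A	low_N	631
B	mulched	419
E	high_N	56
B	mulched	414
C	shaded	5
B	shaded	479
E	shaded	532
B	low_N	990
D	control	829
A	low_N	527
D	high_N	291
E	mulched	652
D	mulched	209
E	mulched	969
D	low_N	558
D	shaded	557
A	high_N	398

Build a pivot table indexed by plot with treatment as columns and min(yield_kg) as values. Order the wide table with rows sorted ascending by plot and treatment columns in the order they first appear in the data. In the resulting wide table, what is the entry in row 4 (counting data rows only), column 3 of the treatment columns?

159

With rows sorted ascending by plot, row 4 is plot=D. treatment columns in first-appearance order: control, low_N, shaded, mulched, high_N; column 3 is shaded.
Long rows with plot=D, treatment=shaded: min(159, 557) = 159.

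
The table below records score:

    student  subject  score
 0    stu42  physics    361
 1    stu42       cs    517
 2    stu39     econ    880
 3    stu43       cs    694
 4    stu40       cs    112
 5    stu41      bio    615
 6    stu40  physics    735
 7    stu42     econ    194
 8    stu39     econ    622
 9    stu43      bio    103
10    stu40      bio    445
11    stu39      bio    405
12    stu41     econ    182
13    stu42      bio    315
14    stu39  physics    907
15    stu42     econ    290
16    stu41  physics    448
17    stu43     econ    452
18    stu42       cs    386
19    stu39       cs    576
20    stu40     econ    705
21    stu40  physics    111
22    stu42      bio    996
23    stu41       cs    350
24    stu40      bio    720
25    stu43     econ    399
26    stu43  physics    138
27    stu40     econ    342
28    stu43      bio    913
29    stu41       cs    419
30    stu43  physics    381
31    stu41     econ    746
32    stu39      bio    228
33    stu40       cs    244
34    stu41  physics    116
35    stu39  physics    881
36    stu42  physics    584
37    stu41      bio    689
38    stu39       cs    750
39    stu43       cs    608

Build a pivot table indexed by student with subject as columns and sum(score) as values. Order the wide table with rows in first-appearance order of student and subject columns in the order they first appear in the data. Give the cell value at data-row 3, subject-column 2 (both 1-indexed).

With rows in first-appearance order of student, row 3 is student=stu43. subject columns in first-appearance order: physics, cs, econ, bio; column 2 is cs.
Long rows with student=stu43, subject=cs: 694 + 608 = 1302.

1302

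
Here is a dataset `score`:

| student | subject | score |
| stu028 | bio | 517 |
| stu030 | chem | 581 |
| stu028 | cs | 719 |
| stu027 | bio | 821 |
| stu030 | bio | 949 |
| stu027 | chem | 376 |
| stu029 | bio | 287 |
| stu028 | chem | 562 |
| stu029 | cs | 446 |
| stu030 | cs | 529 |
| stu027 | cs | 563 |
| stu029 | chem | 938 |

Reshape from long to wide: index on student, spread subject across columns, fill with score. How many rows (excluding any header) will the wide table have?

4 distinct student values → 4 rows.

4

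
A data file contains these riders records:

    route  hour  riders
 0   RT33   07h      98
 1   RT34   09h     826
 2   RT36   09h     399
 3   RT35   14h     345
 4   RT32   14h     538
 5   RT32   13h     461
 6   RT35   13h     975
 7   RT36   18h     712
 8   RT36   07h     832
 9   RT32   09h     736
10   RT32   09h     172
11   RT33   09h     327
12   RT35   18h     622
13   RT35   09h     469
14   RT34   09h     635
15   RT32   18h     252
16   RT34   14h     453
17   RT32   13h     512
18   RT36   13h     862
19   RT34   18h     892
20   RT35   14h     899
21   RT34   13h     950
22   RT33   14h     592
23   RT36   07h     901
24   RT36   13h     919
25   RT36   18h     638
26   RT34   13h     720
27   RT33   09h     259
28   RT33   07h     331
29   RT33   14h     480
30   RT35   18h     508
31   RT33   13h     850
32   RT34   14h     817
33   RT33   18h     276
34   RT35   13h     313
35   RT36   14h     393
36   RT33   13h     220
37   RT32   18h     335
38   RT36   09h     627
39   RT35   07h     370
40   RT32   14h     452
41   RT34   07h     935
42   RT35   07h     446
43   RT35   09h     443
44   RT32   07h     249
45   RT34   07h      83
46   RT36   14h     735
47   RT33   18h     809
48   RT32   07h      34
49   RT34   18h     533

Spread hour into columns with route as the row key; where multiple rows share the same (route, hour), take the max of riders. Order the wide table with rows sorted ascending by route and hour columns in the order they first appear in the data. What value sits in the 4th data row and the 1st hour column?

With rows sorted ascending by route, row 4 is route=RT35. hour columns in first-appearance order: 07h, 09h, 14h, 13h, 18h; column 1 is 07h.
Long rows with route=RT35, hour=07h: max(370, 446) = 446.

446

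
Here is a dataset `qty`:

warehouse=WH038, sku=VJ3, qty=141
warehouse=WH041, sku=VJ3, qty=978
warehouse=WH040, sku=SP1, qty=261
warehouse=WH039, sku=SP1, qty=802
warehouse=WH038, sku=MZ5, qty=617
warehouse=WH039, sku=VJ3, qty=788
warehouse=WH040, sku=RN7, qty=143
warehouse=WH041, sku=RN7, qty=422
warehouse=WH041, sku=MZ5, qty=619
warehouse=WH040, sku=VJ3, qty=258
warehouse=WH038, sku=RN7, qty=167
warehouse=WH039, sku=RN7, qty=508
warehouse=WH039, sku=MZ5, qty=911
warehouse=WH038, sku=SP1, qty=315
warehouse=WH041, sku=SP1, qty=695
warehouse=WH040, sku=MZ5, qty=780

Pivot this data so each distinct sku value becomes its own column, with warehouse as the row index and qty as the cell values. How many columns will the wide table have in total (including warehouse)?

5

1 column for warehouse plus 4 distinct sku values → 5 columns.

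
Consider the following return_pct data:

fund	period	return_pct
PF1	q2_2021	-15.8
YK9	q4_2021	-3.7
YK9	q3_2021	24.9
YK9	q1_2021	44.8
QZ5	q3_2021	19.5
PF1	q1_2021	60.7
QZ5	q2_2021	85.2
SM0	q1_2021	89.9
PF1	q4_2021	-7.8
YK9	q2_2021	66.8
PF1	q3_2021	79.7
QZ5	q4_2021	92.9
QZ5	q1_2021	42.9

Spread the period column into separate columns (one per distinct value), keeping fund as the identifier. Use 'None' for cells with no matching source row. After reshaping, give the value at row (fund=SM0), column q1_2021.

89.9

The long row with fund=SM0, period=q1_2021 has return_pct=89.9.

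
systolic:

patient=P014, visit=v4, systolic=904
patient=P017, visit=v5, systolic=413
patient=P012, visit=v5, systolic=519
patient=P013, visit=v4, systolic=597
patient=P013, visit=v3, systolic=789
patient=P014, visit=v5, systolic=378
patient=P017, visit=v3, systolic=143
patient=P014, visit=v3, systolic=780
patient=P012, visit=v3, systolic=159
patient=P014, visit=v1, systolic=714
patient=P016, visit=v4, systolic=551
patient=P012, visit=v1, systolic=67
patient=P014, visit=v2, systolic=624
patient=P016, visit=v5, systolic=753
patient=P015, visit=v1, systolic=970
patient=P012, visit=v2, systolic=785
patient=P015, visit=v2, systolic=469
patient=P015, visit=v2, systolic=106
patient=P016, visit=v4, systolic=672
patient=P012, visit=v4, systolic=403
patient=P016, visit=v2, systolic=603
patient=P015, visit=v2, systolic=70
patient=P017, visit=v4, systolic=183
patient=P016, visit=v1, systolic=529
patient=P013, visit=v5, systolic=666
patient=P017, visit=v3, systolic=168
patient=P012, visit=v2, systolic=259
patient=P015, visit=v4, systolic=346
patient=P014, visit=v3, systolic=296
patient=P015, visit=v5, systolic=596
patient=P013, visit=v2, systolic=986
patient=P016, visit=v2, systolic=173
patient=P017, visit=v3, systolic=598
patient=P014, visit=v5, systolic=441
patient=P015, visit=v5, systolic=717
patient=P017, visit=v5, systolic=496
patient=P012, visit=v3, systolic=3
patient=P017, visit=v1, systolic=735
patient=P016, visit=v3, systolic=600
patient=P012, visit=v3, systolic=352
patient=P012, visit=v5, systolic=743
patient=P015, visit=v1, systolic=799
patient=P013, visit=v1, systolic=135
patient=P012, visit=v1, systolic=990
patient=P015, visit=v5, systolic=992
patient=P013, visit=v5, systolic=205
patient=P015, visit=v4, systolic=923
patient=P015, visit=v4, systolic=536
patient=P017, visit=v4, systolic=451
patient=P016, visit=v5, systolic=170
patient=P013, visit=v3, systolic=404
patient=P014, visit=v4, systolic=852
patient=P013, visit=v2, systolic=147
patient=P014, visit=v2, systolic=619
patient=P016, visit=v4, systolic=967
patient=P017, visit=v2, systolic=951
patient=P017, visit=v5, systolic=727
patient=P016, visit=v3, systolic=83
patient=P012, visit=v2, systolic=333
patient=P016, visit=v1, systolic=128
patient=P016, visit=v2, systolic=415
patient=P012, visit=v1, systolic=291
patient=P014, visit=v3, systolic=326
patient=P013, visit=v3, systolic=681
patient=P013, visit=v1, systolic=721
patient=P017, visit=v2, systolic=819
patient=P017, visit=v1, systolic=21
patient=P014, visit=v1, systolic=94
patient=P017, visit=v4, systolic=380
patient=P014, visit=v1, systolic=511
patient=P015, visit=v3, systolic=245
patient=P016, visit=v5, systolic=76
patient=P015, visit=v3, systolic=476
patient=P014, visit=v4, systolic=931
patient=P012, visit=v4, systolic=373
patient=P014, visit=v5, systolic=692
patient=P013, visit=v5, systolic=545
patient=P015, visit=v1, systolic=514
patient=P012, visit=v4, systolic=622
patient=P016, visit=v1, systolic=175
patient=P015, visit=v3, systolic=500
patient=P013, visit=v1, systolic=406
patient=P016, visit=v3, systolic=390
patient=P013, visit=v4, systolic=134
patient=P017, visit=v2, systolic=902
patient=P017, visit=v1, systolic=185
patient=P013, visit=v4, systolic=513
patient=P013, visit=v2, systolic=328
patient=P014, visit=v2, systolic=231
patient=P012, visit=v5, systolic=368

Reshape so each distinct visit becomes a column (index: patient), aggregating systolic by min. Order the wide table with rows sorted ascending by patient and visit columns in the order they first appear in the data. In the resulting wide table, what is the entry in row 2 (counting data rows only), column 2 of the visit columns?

With rows sorted ascending by patient, row 2 is patient=P013. visit columns in first-appearance order: v4, v5, v3, v1, v2; column 2 is v5.
Long rows with patient=P013, visit=v5: min(666, 205, 545) = 205.

205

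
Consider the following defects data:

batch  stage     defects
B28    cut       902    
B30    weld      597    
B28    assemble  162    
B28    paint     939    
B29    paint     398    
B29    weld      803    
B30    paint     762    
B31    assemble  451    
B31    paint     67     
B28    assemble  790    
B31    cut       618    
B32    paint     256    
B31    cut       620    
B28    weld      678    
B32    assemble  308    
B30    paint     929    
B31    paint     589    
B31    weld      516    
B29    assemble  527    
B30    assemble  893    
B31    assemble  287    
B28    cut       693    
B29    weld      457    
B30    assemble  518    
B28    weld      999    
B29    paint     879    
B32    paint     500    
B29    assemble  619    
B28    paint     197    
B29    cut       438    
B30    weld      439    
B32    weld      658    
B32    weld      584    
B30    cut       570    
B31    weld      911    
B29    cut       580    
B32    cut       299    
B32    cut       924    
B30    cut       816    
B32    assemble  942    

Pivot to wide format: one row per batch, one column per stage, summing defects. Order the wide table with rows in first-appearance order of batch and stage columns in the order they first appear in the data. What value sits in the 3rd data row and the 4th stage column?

With rows in first-appearance order of batch, row 3 is batch=B29. stage columns in first-appearance order: cut, weld, assemble, paint; column 4 is paint.
Long rows with batch=B29, stage=paint: 398 + 879 = 1277.

1277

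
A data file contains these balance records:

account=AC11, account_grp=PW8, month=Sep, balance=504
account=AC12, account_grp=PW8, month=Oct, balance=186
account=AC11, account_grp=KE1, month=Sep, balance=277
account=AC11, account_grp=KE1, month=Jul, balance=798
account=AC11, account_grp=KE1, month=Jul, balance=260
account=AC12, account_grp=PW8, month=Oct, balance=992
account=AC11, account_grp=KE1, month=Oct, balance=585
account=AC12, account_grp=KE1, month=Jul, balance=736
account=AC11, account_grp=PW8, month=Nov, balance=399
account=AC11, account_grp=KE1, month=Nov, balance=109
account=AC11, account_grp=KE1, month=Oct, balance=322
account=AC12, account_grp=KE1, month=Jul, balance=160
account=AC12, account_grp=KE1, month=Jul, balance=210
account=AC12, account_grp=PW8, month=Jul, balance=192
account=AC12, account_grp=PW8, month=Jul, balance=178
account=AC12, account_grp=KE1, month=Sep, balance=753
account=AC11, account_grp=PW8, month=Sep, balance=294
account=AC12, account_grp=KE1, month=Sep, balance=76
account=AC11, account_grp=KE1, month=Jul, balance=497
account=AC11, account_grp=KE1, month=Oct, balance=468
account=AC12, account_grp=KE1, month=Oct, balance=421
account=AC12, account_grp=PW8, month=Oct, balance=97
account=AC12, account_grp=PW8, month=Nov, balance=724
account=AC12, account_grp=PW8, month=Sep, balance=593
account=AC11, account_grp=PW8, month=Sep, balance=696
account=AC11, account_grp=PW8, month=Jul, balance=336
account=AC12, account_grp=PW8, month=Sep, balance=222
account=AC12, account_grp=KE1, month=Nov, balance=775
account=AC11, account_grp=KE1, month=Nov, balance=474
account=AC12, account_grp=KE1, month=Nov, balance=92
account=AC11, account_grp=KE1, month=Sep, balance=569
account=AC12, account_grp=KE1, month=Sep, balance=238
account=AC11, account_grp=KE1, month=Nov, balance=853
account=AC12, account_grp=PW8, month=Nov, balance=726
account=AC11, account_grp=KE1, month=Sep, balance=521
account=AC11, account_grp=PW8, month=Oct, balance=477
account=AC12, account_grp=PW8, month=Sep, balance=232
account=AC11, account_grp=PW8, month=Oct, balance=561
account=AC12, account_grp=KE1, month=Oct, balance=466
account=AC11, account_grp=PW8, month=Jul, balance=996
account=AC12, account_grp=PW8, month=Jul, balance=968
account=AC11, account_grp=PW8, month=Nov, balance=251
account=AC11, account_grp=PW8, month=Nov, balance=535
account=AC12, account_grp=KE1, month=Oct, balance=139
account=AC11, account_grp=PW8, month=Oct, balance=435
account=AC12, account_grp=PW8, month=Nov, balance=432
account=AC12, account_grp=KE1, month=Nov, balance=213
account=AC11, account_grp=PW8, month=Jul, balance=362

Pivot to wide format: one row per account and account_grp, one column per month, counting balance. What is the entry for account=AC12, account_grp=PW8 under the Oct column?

3

Rows with account=AC12, account_grp=PW8 and month=Oct: balance values are 186, 992, 97.
3 rows match — count = 3.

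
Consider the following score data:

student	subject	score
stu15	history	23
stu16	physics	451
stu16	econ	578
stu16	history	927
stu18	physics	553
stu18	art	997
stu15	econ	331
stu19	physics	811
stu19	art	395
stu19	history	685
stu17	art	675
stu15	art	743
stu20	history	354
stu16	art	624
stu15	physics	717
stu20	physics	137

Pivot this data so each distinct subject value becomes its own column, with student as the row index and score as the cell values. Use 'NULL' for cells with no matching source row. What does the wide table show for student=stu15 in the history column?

23

The long row with student=stu15, subject=history has score=23.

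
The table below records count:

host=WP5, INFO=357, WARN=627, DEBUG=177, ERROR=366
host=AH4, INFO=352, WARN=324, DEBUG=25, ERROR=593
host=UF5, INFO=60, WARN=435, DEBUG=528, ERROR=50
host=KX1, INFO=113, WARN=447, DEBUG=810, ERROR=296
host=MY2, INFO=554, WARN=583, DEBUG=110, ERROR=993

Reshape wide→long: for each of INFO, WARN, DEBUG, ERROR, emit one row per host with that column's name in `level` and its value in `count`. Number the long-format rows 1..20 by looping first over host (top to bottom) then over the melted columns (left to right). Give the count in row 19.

110

20 rows total (5 × 4). Row 19: index ⌊(19-1)/4⌋ = 4 into host → MY2; (19-1) mod 4 = 2 into the melted columns → DEBUG.
So row 19 is (MY2, DEBUG, 110); count = 110.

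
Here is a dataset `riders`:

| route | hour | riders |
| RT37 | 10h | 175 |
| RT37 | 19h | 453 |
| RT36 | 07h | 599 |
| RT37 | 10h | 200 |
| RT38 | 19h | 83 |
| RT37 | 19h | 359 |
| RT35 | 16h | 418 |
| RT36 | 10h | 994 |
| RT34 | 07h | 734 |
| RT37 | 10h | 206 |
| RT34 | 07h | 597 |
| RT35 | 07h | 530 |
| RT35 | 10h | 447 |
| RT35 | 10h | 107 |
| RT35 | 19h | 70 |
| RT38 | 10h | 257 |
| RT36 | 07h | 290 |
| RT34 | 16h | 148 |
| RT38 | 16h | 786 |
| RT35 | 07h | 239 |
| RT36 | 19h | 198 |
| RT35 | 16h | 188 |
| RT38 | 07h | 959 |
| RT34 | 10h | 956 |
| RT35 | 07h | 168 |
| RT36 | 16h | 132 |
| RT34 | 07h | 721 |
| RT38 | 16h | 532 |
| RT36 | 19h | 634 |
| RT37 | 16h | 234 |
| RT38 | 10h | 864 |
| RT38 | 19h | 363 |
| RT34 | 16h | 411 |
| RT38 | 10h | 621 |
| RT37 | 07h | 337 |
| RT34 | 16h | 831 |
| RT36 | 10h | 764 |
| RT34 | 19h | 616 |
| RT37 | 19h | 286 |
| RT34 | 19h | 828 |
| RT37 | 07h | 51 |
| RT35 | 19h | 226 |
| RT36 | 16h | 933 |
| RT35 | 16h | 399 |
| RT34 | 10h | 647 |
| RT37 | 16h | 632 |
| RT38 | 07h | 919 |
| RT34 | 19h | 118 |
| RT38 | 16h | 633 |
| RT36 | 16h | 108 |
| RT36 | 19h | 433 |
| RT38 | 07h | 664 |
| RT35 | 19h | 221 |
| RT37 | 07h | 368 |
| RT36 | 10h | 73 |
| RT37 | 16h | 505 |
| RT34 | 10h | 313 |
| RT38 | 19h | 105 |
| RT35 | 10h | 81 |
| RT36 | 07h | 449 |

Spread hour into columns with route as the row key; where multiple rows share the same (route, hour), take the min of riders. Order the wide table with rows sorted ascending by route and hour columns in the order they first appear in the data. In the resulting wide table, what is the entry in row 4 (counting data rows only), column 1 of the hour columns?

With rows sorted ascending by route, row 4 is route=RT37. hour columns in first-appearance order: 10h, 19h, 07h, 16h; column 1 is 10h.
Long rows with route=RT37, hour=10h: min(175, 200, 206) = 175.

175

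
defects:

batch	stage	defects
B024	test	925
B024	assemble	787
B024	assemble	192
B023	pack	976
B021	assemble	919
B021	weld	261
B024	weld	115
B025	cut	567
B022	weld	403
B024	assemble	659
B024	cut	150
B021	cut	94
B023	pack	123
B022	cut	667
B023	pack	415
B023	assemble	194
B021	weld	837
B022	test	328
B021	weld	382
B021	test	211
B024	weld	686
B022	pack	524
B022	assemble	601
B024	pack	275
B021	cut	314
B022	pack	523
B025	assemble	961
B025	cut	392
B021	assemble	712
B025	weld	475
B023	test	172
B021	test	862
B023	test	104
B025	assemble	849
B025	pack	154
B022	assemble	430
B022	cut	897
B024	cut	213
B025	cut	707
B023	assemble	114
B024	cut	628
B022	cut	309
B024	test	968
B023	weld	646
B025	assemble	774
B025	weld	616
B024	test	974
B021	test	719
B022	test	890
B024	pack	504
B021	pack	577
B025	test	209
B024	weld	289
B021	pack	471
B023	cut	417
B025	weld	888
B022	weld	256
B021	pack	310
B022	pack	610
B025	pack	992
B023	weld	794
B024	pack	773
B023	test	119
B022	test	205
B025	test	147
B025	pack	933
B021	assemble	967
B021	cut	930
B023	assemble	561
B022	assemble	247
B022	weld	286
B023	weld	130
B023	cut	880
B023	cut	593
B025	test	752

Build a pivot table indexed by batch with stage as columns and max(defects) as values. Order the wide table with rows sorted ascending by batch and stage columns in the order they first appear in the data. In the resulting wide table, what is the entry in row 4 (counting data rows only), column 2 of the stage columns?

787

With rows sorted ascending by batch, row 4 is batch=B024. stage columns in first-appearance order: test, assemble, pack, weld, cut; column 2 is assemble.
Long rows with batch=B024, stage=assemble: max(787, 192, 659) = 787.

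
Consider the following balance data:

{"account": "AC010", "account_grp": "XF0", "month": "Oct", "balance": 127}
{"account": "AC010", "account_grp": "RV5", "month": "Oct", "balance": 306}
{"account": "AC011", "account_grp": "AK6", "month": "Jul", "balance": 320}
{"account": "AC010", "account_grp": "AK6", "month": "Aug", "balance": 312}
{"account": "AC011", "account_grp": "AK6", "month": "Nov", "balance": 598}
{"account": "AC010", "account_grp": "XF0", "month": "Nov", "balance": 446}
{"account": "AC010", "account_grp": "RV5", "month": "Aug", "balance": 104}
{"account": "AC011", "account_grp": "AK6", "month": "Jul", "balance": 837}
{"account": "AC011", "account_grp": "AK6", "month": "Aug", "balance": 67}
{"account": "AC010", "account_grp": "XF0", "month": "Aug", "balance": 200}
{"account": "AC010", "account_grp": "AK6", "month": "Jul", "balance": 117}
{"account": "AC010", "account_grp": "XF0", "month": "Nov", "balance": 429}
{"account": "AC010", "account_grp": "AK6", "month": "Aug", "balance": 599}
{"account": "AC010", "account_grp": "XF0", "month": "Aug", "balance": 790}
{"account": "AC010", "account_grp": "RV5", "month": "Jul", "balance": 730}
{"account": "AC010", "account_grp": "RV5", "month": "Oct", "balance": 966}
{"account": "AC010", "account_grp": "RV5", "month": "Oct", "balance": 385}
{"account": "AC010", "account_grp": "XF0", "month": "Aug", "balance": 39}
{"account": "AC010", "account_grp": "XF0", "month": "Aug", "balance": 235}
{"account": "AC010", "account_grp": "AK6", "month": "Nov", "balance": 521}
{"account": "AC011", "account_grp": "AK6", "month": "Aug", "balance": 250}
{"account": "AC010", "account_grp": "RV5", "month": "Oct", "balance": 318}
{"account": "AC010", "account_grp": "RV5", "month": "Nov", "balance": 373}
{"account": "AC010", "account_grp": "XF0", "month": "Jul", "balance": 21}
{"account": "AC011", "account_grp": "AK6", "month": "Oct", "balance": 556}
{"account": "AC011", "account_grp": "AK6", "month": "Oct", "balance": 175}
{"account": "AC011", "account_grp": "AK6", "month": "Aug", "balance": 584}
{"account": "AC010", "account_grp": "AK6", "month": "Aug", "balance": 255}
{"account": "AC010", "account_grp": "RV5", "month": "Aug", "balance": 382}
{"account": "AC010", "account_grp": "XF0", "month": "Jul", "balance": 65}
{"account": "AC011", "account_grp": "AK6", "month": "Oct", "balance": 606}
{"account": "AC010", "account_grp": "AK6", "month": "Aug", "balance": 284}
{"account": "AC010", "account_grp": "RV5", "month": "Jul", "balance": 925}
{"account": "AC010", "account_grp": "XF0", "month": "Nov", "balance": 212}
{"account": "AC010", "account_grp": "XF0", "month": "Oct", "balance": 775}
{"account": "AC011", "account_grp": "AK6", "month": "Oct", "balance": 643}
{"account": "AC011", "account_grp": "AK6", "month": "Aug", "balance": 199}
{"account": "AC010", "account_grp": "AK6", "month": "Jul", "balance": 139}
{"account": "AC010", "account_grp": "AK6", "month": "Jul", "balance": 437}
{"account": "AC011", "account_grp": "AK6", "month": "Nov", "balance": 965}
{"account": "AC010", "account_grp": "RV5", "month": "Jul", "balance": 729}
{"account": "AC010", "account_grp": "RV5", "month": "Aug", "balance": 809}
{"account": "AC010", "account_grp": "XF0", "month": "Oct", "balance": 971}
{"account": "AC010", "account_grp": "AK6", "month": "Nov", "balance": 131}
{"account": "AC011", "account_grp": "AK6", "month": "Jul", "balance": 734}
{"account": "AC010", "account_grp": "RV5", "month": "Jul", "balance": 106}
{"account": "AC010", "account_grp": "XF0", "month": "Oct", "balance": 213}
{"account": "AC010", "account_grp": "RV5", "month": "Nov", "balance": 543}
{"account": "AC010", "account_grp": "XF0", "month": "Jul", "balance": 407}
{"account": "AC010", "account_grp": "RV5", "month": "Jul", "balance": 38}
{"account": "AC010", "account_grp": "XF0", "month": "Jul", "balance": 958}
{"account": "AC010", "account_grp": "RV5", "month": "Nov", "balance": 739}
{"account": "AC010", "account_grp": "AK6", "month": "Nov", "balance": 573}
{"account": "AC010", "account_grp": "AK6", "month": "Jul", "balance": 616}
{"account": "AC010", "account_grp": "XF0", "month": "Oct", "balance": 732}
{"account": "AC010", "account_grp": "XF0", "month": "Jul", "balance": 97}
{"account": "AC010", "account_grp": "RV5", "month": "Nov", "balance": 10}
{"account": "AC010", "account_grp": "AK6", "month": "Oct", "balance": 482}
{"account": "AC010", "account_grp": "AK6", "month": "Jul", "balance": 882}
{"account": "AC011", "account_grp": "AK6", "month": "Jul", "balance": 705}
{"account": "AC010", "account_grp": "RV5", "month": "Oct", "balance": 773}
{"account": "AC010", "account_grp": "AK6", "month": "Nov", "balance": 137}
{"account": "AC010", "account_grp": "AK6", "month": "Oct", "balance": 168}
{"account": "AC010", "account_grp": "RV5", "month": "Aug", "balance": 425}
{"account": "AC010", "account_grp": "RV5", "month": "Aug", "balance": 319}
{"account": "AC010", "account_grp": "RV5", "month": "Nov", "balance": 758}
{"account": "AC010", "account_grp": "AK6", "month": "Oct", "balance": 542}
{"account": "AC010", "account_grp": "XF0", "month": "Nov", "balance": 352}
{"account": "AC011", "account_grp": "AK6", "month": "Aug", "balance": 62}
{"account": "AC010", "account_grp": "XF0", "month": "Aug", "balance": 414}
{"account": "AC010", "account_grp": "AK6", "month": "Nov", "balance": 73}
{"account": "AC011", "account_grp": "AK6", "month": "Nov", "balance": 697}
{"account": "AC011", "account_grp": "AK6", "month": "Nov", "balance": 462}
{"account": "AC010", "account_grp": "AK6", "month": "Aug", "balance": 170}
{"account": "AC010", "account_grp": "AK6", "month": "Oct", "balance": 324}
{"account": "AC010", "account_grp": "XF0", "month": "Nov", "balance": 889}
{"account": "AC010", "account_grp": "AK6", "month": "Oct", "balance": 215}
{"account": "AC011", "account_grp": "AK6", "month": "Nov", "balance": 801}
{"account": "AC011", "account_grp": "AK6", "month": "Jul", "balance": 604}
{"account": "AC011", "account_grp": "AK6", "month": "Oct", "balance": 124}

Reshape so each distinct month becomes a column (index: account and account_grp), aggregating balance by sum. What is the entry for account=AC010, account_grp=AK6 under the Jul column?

Rows with account=AC010, account_grp=AK6 and month=Jul: balance values are 117, 139, 437, 616, 882.
117 + 139 + 437 + 616 + 882 = 2191.

2191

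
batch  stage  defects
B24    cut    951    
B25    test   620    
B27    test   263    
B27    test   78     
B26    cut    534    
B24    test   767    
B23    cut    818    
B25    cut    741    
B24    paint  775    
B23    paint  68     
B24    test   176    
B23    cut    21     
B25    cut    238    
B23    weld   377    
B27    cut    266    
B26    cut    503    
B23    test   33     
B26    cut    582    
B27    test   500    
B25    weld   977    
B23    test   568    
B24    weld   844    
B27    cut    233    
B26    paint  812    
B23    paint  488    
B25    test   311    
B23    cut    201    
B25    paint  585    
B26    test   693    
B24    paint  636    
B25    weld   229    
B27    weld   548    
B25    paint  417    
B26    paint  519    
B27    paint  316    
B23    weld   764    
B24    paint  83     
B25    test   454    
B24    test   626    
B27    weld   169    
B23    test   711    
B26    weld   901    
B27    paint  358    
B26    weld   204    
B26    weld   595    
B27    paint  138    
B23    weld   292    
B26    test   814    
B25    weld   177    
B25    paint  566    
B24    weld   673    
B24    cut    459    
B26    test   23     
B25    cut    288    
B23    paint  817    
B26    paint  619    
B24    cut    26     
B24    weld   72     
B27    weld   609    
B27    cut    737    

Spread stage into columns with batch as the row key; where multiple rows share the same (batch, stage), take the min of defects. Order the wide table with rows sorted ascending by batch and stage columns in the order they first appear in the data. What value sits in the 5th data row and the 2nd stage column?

With rows sorted ascending by batch, row 5 is batch=B27. stage columns in first-appearance order: cut, test, paint, weld; column 2 is test.
Long rows with batch=B27, stage=test: min(263, 78, 500) = 78.

78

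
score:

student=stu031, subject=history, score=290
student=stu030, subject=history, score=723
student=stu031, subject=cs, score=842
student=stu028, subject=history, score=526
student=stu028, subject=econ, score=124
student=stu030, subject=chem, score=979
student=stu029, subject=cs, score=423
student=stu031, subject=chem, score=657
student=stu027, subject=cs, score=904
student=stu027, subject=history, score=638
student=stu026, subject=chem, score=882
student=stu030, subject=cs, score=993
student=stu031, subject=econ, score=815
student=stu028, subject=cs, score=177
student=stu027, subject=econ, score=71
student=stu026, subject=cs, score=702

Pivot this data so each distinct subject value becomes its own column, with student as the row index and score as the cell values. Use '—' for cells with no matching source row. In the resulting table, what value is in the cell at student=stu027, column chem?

—

No long-format row has student=stu027 and subject=chem, so the cell is —.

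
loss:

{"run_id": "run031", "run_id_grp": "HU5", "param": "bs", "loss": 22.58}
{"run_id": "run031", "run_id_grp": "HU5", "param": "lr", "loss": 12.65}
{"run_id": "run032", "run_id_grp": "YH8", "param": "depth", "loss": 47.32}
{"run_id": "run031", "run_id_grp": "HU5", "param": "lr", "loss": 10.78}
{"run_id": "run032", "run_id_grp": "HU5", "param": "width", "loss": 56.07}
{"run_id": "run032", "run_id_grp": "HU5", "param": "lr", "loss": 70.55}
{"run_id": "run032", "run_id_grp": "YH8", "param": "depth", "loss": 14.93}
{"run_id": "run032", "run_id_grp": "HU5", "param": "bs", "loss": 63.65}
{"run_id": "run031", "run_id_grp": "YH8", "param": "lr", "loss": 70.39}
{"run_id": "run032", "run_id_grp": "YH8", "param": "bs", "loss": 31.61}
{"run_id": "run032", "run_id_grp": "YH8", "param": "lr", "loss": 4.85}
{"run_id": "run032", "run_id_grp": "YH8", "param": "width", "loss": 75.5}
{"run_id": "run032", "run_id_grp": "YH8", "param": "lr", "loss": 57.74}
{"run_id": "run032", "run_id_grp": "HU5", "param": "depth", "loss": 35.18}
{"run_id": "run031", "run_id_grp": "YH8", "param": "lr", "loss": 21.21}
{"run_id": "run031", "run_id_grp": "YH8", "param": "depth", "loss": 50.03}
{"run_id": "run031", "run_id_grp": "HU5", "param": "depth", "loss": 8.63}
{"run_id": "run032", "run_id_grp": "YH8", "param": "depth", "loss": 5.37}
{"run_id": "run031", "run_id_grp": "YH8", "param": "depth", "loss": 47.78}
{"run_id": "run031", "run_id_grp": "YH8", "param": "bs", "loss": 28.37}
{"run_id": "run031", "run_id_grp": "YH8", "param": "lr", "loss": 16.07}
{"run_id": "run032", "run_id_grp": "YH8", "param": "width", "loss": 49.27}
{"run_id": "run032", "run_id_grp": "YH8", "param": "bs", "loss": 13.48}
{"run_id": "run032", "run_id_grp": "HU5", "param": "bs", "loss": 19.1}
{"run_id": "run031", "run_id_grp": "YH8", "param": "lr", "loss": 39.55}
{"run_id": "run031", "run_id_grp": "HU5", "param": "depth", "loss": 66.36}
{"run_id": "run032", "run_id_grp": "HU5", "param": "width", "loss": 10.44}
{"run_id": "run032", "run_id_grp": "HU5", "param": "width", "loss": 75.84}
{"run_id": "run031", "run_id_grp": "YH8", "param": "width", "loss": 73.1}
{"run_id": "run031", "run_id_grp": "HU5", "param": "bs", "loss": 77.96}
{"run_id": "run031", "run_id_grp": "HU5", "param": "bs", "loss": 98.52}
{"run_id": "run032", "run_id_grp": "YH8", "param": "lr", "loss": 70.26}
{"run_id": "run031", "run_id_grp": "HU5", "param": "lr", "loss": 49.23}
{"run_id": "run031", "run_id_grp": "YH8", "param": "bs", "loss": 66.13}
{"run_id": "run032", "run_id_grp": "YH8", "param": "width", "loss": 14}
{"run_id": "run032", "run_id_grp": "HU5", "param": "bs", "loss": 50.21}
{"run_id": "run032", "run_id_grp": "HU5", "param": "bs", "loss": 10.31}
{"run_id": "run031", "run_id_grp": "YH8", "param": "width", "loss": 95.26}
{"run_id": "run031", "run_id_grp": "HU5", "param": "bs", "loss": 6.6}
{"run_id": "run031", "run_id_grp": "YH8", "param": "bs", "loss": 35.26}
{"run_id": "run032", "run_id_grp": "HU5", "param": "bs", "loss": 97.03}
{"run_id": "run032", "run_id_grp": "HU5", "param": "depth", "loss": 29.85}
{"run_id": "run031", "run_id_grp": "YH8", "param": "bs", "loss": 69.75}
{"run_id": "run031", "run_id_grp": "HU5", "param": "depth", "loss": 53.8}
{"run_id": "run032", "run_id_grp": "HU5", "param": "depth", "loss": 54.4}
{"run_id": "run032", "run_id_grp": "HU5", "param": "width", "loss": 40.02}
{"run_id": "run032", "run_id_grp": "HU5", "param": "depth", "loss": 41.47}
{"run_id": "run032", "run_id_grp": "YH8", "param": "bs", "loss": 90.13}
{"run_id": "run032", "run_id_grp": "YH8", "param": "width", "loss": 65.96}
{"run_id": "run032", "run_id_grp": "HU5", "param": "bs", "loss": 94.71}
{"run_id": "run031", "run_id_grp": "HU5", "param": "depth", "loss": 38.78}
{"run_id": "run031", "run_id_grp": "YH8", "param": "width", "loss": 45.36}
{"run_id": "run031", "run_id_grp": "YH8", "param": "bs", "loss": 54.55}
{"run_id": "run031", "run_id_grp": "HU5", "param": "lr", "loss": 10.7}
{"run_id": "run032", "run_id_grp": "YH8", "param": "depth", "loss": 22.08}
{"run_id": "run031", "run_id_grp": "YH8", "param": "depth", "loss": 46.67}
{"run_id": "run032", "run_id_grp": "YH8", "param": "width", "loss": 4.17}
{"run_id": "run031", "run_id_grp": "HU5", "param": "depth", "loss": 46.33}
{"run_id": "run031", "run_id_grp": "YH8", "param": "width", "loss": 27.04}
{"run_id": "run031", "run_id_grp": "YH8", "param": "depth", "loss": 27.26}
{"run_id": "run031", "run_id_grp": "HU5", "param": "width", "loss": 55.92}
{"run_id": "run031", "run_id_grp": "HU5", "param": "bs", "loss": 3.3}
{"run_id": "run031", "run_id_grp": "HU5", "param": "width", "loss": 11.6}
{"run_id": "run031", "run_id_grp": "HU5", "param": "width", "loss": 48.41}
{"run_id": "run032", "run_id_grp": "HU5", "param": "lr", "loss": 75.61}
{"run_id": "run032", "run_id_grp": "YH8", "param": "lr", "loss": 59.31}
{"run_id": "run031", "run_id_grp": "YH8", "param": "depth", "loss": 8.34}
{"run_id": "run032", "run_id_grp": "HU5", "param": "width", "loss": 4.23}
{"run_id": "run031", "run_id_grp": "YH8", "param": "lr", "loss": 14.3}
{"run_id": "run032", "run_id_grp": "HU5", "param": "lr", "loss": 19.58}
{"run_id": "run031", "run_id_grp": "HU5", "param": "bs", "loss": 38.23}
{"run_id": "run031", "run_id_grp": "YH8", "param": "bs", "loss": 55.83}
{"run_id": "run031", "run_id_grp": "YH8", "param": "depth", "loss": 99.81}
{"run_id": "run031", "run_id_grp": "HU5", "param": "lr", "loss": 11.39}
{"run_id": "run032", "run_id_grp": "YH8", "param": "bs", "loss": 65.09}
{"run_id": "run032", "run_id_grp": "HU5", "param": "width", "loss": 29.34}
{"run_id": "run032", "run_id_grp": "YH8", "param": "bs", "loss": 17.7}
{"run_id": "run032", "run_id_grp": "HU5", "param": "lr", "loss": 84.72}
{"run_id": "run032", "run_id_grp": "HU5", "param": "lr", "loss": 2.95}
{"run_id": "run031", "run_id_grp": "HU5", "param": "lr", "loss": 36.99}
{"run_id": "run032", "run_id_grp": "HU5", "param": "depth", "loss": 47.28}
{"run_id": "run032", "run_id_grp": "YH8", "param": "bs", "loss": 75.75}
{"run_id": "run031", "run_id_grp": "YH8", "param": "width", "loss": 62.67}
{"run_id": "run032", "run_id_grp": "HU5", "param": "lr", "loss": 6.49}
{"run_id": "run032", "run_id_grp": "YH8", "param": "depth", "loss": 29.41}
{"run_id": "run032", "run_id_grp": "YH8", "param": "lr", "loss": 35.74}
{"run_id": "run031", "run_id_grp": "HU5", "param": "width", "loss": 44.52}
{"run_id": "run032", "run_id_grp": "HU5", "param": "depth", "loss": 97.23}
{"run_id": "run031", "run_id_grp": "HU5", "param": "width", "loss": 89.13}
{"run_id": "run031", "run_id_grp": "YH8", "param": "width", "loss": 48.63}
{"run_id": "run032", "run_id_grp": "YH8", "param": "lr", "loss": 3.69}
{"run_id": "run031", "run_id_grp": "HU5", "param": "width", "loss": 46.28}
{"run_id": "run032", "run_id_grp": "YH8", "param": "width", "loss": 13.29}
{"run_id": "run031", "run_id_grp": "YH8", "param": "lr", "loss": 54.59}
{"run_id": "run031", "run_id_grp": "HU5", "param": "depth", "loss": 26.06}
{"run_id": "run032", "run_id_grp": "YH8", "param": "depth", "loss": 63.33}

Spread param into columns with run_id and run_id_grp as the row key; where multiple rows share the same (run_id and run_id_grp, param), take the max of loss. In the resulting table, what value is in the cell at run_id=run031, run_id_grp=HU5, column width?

Rows with run_id=run031, run_id_grp=HU5 and param=width: loss values are 55.92, 11.6, 48.41, 44.52, 89.13, 46.28.
max(55.92, 11.6, 48.41, 44.52, 89.13, 46.28) = 89.13.

89.13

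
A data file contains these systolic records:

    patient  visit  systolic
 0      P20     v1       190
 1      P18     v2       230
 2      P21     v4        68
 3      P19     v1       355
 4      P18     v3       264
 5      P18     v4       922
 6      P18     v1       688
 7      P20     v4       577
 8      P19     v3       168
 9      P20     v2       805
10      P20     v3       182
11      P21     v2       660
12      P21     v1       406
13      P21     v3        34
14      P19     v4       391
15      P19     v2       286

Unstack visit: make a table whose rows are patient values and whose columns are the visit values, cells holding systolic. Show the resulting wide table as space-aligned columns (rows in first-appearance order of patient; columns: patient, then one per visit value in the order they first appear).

patient  v1   v2   v4   v3 
P20      190  805  577  182
P18      688  230  922  264
P21      406  660  68   34 
P19      355  286  391  168

Columns: patient plus the 4 distinct visit values (v1, v2, v4, v3).
For example, row P20 column v1 takes systolic=190 from the long row (P20, v1).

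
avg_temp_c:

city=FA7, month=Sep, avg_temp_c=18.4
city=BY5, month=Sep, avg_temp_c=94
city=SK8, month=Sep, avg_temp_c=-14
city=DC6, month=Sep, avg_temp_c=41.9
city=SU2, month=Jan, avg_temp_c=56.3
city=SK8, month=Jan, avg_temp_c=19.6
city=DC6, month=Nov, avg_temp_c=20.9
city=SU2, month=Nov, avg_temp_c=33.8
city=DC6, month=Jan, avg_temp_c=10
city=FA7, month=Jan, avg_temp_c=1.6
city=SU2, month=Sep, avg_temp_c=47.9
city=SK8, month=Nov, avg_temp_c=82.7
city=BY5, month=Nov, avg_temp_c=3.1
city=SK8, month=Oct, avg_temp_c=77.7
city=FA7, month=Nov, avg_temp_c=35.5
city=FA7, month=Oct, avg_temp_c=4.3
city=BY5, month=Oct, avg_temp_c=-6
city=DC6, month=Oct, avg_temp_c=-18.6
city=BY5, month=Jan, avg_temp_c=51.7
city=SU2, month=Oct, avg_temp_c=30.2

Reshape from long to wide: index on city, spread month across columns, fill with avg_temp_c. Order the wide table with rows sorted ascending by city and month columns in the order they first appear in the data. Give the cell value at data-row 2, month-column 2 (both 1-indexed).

10

With rows sorted ascending by city, row 2 is city=DC6. month columns in first-appearance order: Sep, Jan, Nov, Oct; column 2 is Jan.
Long rows with city=DC6, month=Jan: avg_temp_c = 10.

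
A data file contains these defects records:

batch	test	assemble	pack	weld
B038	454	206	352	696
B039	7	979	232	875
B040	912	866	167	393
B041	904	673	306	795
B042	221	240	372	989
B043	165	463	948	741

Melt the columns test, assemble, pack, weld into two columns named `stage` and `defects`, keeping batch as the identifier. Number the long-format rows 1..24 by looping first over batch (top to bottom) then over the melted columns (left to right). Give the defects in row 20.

24 rows total (6 × 4). Row 20: index ⌊(20-1)/4⌋ = 4 into batch → B042; (20-1) mod 4 = 3 into the melted columns → weld.
So row 20 is (B042, weld, 989); defects = 989.

989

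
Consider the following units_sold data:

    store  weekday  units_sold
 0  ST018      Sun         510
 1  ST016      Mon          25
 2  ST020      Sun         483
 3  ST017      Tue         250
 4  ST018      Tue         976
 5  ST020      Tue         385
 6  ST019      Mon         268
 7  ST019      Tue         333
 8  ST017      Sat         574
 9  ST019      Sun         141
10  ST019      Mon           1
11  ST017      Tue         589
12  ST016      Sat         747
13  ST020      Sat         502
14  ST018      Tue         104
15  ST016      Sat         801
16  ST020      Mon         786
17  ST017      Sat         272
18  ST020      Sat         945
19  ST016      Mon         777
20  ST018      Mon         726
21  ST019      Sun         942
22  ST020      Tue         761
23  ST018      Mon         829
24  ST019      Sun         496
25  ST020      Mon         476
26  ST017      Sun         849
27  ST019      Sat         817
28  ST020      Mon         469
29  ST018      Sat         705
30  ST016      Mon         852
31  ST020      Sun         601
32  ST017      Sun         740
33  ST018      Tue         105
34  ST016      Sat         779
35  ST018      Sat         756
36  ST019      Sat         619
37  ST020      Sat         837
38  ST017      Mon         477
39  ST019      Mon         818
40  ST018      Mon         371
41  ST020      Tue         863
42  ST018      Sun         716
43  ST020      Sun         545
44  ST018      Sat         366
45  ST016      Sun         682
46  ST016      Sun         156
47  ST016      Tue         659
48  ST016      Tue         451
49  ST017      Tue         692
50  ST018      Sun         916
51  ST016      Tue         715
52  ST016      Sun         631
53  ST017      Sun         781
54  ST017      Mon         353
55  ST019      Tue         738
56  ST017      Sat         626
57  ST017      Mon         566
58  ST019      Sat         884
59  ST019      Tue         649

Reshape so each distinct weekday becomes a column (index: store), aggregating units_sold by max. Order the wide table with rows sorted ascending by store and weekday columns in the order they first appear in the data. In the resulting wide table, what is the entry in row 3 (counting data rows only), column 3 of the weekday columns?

With rows sorted ascending by store, row 3 is store=ST018. weekday columns in first-appearance order: Sun, Mon, Tue, Sat; column 3 is Tue.
Long rows with store=ST018, weekday=Tue: max(976, 104, 105) = 976.

976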